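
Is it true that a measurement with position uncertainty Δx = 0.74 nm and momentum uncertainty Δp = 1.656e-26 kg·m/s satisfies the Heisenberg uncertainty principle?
No, it violates the uncertainty principle (impossible measurement).

Calculate the product ΔxΔp:
ΔxΔp = (7.400e-10 m) × (1.656e-26 kg·m/s)
ΔxΔp = 1.225e-35 J·s

Compare to the minimum allowed value ℏ/2:
ℏ/2 = 5.273e-35 J·s

Since ΔxΔp = 1.225e-35 J·s < 5.273e-35 J·s = ℏ/2,
the measurement violates the uncertainty principle.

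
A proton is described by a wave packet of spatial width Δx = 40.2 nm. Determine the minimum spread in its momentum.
1.312 × 10^-27 kg·m/s

For a wave packet, the spatial width Δx and momentum spread Δp are related by the uncertainty principle:
ΔxΔp ≥ ℏ/2

The minimum momentum spread is:
Δp_min = ℏ/(2Δx)
Δp_min = (1.055e-34 J·s) / (2 × 4.020e-08 m)
Δp_min = 1.312e-27 kg·m/s

A wave packet cannot have both a well-defined position and well-defined momentum.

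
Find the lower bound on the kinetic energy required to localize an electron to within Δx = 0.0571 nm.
2.921 eV

Localizing a particle requires giving it sufficient momentum uncertainty:

1. From uncertainty principle: Δp ≥ ℏ/(2Δx)
   Δp_min = (1.055e-34 J·s) / (2 × 5.710e-11 m)
   Δp_min = 9.234e-25 kg·m/s

2. This momentum uncertainty corresponds to kinetic energy:
   KE ≈ (Δp)²/(2m) = (9.234e-25)²/(2 × 9.109e-31 kg)
   KE = 4.681e-19 J = 2.921 eV

Tighter localization requires more energy.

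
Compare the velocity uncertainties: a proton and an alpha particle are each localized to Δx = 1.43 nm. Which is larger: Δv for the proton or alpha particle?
The proton has the larger minimum velocity uncertainty, by a ratio of 4.0.

For both particles, Δp_min = ℏ/(2Δx) = 3.687e-26 kg·m/s (same for both).

The velocity uncertainty is Δv = Δp/m:
- proton: Δv = 3.687e-26 / 1.673e-27 = 2.205e+01 m/s = 22.045 m/s
- alpha particle: Δv = 3.687e-26 / 6.645e-27 = 5.549e+00 m/s = 5.549 m/s

Ratio: 2.205e+01 / 5.549e+00 = 4.0

The lighter particle has larger velocity uncertainty because Δv ∝ 1/m.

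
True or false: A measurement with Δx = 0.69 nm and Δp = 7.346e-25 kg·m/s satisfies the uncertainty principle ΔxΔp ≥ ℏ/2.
Yes, it satisfies the uncertainty principle.

Calculate the product ΔxΔp:
ΔxΔp = (6.900e-10 m) × (7.346e-25 kg·m/s)
ΔxΔp = 5.069e-34 J·s

Compare to the minimum allowed value ℏ/2:
ℏ/2 = 5.273e-35 J·s

Since ΔxΔp = 5.069e-34 J·s ≥ 5.273e-35 J·s = ℏ/2,
the measurement satisfies the uncertainty principle.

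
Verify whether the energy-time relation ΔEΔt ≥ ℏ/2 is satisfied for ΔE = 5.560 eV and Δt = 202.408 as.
Yes, it satisfies the uncertainty relation.

Calculate the product ΔEΔt:
ΔE = 5.560 eV = 8.908e-19 J
ΔEΔt = (8.908e-19 J) × (2.024e-16 s)
ΔEΔt = 1.803e-34 J·s

Compare to the minimum allowed value ℏ/2:
ℏ/2 = 5.273e-35 J·s

Since ΔEΔt = 1.803e-34 J·s ≥ 5.273e-35 J·s = ℏ/2,
this satisfies the uncertainty relation.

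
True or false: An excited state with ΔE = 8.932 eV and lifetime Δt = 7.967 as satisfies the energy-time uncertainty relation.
No, it violates the uncertainty relation.

Calculate the product ΔEΔt:
ΔE = 8.932 eV = 1.431e-18 J
ΔEΔt = (1.431e-18 J) × (7.967e-18 s)
ΔEΔt = 1.140e-35 J·s

Compare to the minimum allowed value ℏ/2:
ℏ/2 = 5.273e-35 J·s

Since ΔEΔt = 1.140e-35 J·s < 5.273e-35 J·s = ℏ/2,
this violates the uncertainty relation.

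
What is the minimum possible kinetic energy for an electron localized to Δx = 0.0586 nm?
2.774 eV

Localizing a particle requires giving it sufficient momentum uncertainty:

1. From uncertainty principle: Δp ≥ ℏ/(2Δx)
   Δp_min = (1.055e-34 J·s) / (2 × 5.860e-11 m)
   Δp_min = 8.998e-25 kg·m/s

2. This momentum uncertainty corresponds to kinetic energy:
   KE ≈ (Δp)²/(2m) = (8.998e-25)²/(2 × 9.109e-31 kg)
   KE = 4.444e-19 J = 2.774 eV

Tighter localization requires more energy.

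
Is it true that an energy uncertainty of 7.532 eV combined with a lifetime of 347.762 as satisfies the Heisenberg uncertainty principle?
Yes, it satisfies the uncertainty relation.

Calculate the product ΔEΔt:
ΔE = 7.532 eV = 1.207e-18 J
ΔEΔt = (1.207e-18 J) × (3.478e-16 s)
ΔEΔt = 4.197e-34 J·s

Compare to the minimum allowed value ℏ/2:
ℏ/2 = 5.273e-35 J·s

Since ΔEΔt = 4.197e-34 J·s ≥ 5.273e-35 J·s = ℏ/2,
this satisfies the uncertainty relation.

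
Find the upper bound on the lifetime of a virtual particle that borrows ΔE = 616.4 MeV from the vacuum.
5.339 × 10^-25 s

Using the energy-time uncertainty principle:
ΔEΔt ≥ ℏ/2

For a virtual particle borrowing energy ΔE, the maximum lifetime is:
Δt_max = ℏ/(2ΔE)

Converting energy:
ΔE = 616.4 MeV = 9.876e-11 J

Δt_max = (1.055e-34 J·s) / (2 × 9.876e-11 J)
Δt_max = 5.339e-25 s = 5.339 × 10^-25 s

Virtual particles with higher borrowed energy exist for shorter times.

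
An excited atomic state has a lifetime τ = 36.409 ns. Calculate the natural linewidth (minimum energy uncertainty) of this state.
9.039 neV

Using the energy-time uncertainty principle:
ΔEΔt ≥ ℏ/2

The lifetime τ represents the time uncertainty Δt.
The natural linewidth (minimum energy uncertainty) is:

ΔE = ℏ/(2τ)
ΔE = (1.055e-34 J·s) / (2 × 3.641e-08 s)
ΔE = 1.448e-27 J = 9.039 neV

This natural linewidth limits the precision of spectroscopic measurements.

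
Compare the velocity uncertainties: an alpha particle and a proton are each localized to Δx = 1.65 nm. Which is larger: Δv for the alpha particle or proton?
The proton has the larger minimum velocity uncertainty, by a ratio of 4.0.

For both particles, Δp_min = ℏ/(2Δx) = 3.196e-26 kg·m/s (same for both).

The velocity uncertainty is Δv = Δp/m:
- alpha particle: Δv = 3.196e-26 / 6.645e-27 = 4.809e+00 m/s = 4.809 m/s
- proton: Δv = 3.196e-26 / 1.673e-27 = 1.911e+01 m/s = 19.106 m/s

Ratio: 1.911e+01 / 4.809e+00 = 4.0

The lighter particle has larger velocity uncertainty because Δv ∝ 1/m.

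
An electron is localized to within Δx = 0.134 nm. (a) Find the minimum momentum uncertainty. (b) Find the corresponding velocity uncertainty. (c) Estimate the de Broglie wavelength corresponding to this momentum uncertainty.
(a) Δp_min = 3.935 × 10^-25 kg·m/s
(b) Δv_min = 431.969 km/s
(c) λ_dB = 1.684 nm

Step-by-step:

(a) From the uncertainty principle:
Δp_min = ℏ/(2Δx) = (1.055e-34 J·s)/(2 × 1.340e-10 m) = 3.935e-25 kg·m/s

(b) The velocity uncertainty:
Δv = Δp/m = (3.935e-25 kg·m/s)/(9.109e-31 kg) = 4.320e+05 m/s = 431.969 km/s

(c) The de Broglie wavelength for this momentum:
λ = h/p = (6.626e-34 J·s)/(3.935e-25 kg·m/s) = 1.684e-09 m = 1.684 nm

Note: The de Broglie wavelength is comparable to the localization size, as expected from wave-particle duality.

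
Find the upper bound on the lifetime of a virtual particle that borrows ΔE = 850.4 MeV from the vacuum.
3.870 × 10^-25 s

Using the energy-time uncertainty principle:
ΔEΔt ≥ ℏ/2

For a virtual particle borrowing energy ΔE, the maximum lifetime is:
Δt_max = ℏ/(2ΔE)

Converting energy:
ΔE = 850.4 MeV = 1.362e-10 J

Δt_max = (1.055e-34 J·s) / (2 × 1.362e-10 J)
Δt_max = 3.870e-25 s = 3.870 × 10^-25 s

Virtual particles with higher borrowed energy exist for shorter times.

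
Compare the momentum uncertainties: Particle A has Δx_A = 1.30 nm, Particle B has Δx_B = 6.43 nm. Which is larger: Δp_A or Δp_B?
Particle A has the larger minimum momentum uncertainty, by a factor of 4.95.

For each particle, the minimum momentum uncertainty is Δp_min = ℏ/(2Δx):

Particle A: Δp_A = ℏ/(2×1.300e-09 m) = 4.056e-26 kg·m/s
Particle B: Δp_B = ℏ/(2×6.430e-09 m) = 8.200e-27 kg·m/s

Ratio: Δp_A/Δp_B = 4.95

Since Δp_min ∝ 1/Δx, the particle with smaller position uncertainty (A) has larger momentum uncertainty.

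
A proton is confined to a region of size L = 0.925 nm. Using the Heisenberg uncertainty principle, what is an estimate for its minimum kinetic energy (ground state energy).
6.063 μeV

Using the uncertainty principle to estimate ground state energy:

1. The position uncertainty is approximately the confinement size:
   Δx ≈ L = 9.250e-10 m

2. From ΔxΔp ≥ ℏ/2, the minimum momentum uncertainty is:
   Δp ≈ ℏ/(2L) = 5.700e-26 kg·m/s

3. The kinetic energy is approximately:
   KE ≈ (Δp)²/(2m) = (5.700e-26)²/(2 × 1.673e-27 kg)
   KE ≈ 9.714e-25 J = 6.063 μeV

This is an order-of-magnitude estimate of the ground state energy.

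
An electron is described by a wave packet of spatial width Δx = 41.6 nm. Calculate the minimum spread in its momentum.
1.268 × 10^-27 kg·m/s

For a wave packet, the spatial width Δx and momentum spread Δp are related by the uncertainty principle:
ΔxΔp ≥ ℏ/2

The minimum momentum spread is:
Δp_min = ℏ/(2Δx)
Δp_min = (1.055e-34 J·s) / (2 × 4.160e-08 m)
Δp_min = 1.268e-27 kg·m/s

A wave packet cannot have both a well-defined position and well-defined momentum.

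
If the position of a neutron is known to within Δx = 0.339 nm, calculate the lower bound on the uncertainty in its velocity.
92.865 m/s

Using the Heisenberg uncertainty principle and Δp = mΔv:
ΔxΔp ≥ ℏ/2
Δx(mΔv) ≥ ℏ/2

The minimum uncertainty in velocity is:
Δv_min = ℏ/(2mΔx)
Δv_min = (1.055e-34 J·s) / (2 × 1.675e-27 kg × 3.390e-10 m)
Δv_min = 9.286e+01 m/s = 92.865 m/s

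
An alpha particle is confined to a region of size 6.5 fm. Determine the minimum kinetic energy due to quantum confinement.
30.907 keV

Using the uncertainty principle:

1. Position uncertainty: Δx ≈ 6.500e-15 m
2. Minimum momentum uncertainty: Δp = ℏ/(2Δx) = 8.112e-21 kg·m/s
3. Minimum kinetic energy:
   KE = (Δp)²/(2m) = (8.112e-21)²/(2 × 6.645e-27 kg)
   KE = 4.952e-15 J = 30.907 keV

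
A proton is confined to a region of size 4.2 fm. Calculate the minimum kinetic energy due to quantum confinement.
294.073 keV

Using the uncertainty principle:

1. Position uncertainty: Δx ≈ 4.200e-15 m
2. Minimum momentum uncertainty: Δp = ℏ/(2Δx) = 1.255e-20 kg·m/s
3. Minimum kinetic energy:
   KE = (Δp)²/(2m) = (1.255e-20)²/(2 × 1.673e-27 kg)
   KE = 4.712e-14 J = 294.073 keV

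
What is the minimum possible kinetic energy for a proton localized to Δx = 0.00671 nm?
115.215 meV

Localizing a particle requires giving it sufficient momentum uncertainty:

1. From uncertainty principle: Δp ≥ ℏ/(2Δx)
   Δp_min = (1.055e-34 J·s) / (2 × 6.710e-12 m)
   Δp_min = 7.858e-24 kg·m/s

2. This momentum uncertainty corresponds to kinetic energy:
   KE ≈ (Δp)²/(2m) = (7.858e-24)²/(2 × 1.673e-27 kg)
   KE = 1.846e-20 J = 115.215 meV

Tighter localization requires more energy.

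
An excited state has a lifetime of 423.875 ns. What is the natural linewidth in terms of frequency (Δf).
187.738 kHz

Using the energy-time uncertainty principle and E = hf:
ΔEΔt ≥ ℏ/2
hΔf·Δt ≥ ℏ/2

The minimum frequency uncertainty is:
Δf = ℏ/(2hτ) = 1/(4πτ)
Δf = 1/(4π × 4.239e-07 s)
Δf = 1.877e+05 Hz = 187.738 kHz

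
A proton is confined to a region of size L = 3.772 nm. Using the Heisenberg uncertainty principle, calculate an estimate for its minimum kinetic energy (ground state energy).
364.595 neV

Using the uncertainty principle to estimate ground state energy:

1. The position uncertainty is approximately the confinement size:
   Δx ≈ L = 3.772e-09 m

2. From ΔxΔp ≥ ℏ/2, the minimum momentum uncertainty is:
   Δp ≈ ℏ/(2L) = 1.398e-26 kg·m/s

3. The kinetic energy is approximately:
   KE ≈ (Δp)²/(2m) = (1.398e-26)²/(2 × 1.673e-27 kg)
   KE ≈ 5.841e-26 J = 364.595 neV

This is an order-of-magnitude estimate of the ground state energy.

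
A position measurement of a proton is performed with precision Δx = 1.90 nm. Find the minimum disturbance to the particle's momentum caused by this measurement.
2.775 × 10^-26 kg·m/s

The uncertainty principle implies that measuring position disturbs momentum:
ΔxΔp ≥ ℏ/2

When we measure position with precision Δx, we necessarily introduce a momentum uncertainty:
Δp ≥ ℏ/(2Δx)
Δp_min = (1.055e-34 J·s) / (2 × 1.900e-09 m)
Δp_min = 2.775e-26 kg·m/s

The more precisely we measure position, the greater the momentum disturbance.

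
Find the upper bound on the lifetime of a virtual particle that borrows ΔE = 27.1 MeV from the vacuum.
12.144 ys

Using the energy-time uncertainty principle:
ΔEΔt ≥ ℏ/2

For a virtual particle borrowing energy ΔE, the maximum lifetime is:
Δt_max = ℏ/(2ΔE)

Converting energy:
ΔE = 27.1 MeV = 4.342e-12 J

Δt_max = (1.055e-34 J·s) / (2 × 4.342e-12 J)
Δt_max = 1.214e-23 s = 12.144 ys

Virtual particles with higher borrowed energy exist for shorter times.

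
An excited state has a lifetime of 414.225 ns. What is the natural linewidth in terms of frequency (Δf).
192.112 kHz

Using the energy-time uncertainty principle and E = hf:
ΔEΔt ≥ ℏ/2
hΔf·Δt ≥ ℏ/2

The minimum frequency uncertainty is:
Δf = ℏ/(2hτ) = 1/(4πτ)
Δf = 1/(4π × 4.142e-07 s)
Δf = 1.921e+05 Hz = 192.112 kHz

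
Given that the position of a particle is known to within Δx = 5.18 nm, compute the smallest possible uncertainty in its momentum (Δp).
1.018 × 10^-26 kg·m/s

Using the Heisenberg uncertainty principle:
ΔxΔp ≥ ℏ/2

The minimum uncertainty in momentum is:
Δp_min = ℏ/(2Δx)
Δp_min = (1.055e-34 J·s) / (2 × 5.180e-09 m)
Δp_min = 1.018e-26 kg·m/s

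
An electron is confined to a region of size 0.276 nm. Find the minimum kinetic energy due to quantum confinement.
125.039 meV

Using the uncertainty principle:

1. Position uncertainty: Δx ≈ 2.760e-10 m
2. Minimum momentum uncertainty: Δp = ℏ/(2Δx) = 1.910e-25 kg·m/s
3. Minimum kinetic energy:
   KE = (Δp)²/(2m) = (1.910e-25)²/(2 × 9.109e-31 kg)
   KE = 2.003e-20 J = 125.039 meV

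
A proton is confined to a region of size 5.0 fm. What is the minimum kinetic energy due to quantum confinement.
207.498 keV

Using the uncertainty principle:

1. Position uncertainty: Δx ≈ 5.000e-15 m
2. Minimum momentum uncertainty: Δp = ℏ/(2Δx) = 1.055e-20 kg·m/s
3. Minimum kinetic energy:
   KE = (Δp)²/(2m) = (1.055e-20)²/(2 × 1.673e-27 kg)
   KE = 3.324e-14 J = 207.498 keV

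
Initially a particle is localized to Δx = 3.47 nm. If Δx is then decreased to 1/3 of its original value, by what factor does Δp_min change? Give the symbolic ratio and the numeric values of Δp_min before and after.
Original Δp_min = 1.520 × 10^-26 kg·m/s; new Δp'_min = 4.559 × 10^-26 kg·m/s; ratio Δp'_min/Δp_min = 3.

From the uncertainty principle ΔxΔp ≥ ℏ/2, the minimum momentum uncertainty is Δp_min = ℏ/(2Δx).

Original (Δx = 3.47 nm = 3.470e-09 m):
Δp_min = (1.055e-34 J·s)/(2 × 3.470e-09 m) = 1.520e-26 kg·m/s

When Δx → (1/3)Δx:
Δp'_min = ℏ/(2 × (1/3)Δx) = 3 × ℏ/(2Δx) = 3 × Δp_min
Δp'_min = 3 × 1.520e-26 kg·m/s = 4.559e-26 kg·m/s

Since Δp_min ∝ 1/Δx, when Δx is decreased to 1/3 of its original value, Δp_min increases to 3 times its original value.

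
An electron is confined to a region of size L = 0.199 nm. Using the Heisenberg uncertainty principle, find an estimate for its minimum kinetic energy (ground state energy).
240.523 meV

Using the uncertainty principle to estimate ground state energy:

1. The position uncertainty is approximately the confinement size:
   Δx ≈ L = 1.990e-10 m

2. From ΔxΔp ≥ ℏ/2, the minimum momentum uncertainty is:
   Δp ≈ ℏ/(2L) = 2.650e-25 kg·m/s

3. The kinetic energy is approximately:
   KE ≈ (Δp)²/(2m) = (2.650e-25)²/(2 × 9.109e-31 kg)
   KE ≈ 3.854e-20 J = 240.523 meV

This is an order-of-magnitude estimate of the ground state energy.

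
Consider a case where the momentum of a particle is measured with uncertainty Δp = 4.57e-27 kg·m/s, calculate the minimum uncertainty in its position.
11.538 nm

Using the Heisenberg uncertainty principle:
ΔxΔp ≥ ℏ/2

The minimum uncertainty in position is:
Δx_min = ℏ/(2Δp)
Δx_min = (1.055e-34 J·s) / (2 × 4.570e-27 kg·m/s)
Δx_min = 1.154e-08 m = 11.538 nm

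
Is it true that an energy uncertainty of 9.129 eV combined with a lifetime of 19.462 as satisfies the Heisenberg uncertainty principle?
No, it violates the uncertainty relation.

Calculate the product ΔEΔt:
ΔE = 9.129 eV = 1.463e-18 J
ΔEΔt = (1.463e-18 J) × (1.946e-17 s)
ΔEΔt = 2.847e-35 J·s

Compare to the minimum allowed value ℏ/2:
ℏ/2 = 5.273e-35 J·s

Since ΔEΔt = 2.847e-35 J·s < 5.273e-35 J·s = ℏ/2,
this violates the uncertainty relation.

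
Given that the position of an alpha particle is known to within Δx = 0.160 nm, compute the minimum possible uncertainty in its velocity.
49.597 m/s

Using the Heisenberg uncertainty principle and Δp = mΔv:
ΔxΔp ≥ ℏ/2
Δx(mΔv) ≥ ℏ/2

The minimum uncertainty in velocity is:
Δv_min = ℏ/(2mΔx)
Δv_min = (1.055e-34 J·s) / (2 × 6.645e-27 kg × 1.600e-10 m)
Δv_min = 4.960e+01 m/s = 49.597 m/s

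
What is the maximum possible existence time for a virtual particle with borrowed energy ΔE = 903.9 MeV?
3.641 × 10^-25 s

Using the energy-time uncertainty principle:
ΔEΔt ≥ ℏ/2

For a virtual particle borrowing energy ΔE, the maximum lifetime is:
Δt_max = ℏ/(2ΔE)

Converting energy:
ΔE = 903.9 MeV = 1.448e-10 J

Δt_max = (1.055e-34 J·s) / (2 × 1.448e-10 J)
Δt_max = 3.641e-25 s = 3.641 × 10^-25 s

Virtual particles with higher borrowed energy exist for shorter times.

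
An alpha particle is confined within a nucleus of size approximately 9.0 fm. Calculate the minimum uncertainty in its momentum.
5.859 × 10^-21 kg·m/s

Using the Heisenberg uncertainty principle:
ΔxΔp ≥ ℏ/2

With Δx ≈ L = 9.000e-15 m (the confinement size):
Δp_min = ℏ/(2Δx)
Δp_min = (1.055e-34 J·s) / (2 × 9.000e-15 m)
Δp_min = 5.859e-21 kg·m/s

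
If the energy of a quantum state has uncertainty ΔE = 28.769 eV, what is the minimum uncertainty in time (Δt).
11.440 as

Using the energy-time uncertainty principle:
ΔEΔt ≥ ℏ/2

The minimum uncertainty in time is:
Δt_min = ℏ/(2ΔE)
Δt_min = (1.055e-34 J·s) / (2 × 4.609e-18 J)
Δt_min = 1.144e-17 s = 11.440 as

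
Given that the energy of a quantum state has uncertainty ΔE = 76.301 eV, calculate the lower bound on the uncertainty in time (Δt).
4.313 as

Using the energy-time uncertainty principle:
ΔEΔt ≥ ℏ/2

The minimum uncertainty in time is:
Δt_min = ℏ/(2ΔE)
Δt_min = (1.055e-34 J·s) / (2 × 1.222e-17 J)
Δt_min = 4.313e-18 s = 4.313 as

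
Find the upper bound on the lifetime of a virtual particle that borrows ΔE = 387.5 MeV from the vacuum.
8.493 × 10^-25 s

Using the energy-time uncertainty principle:
ΔEΔt ≥ ℏ/2

For a virtual particle borrowing energy ΔE, the maximum lifetime is:
Δt_max = ℏ/(2ΔE)

Converting energy:
ΔE = 387.5 MeV = 6.208e-11 J

Δt_max = (1.055e-34 J·s) / (2 × 6.208e-11 J)
Δt_max = 8.493e-25 s = 8.493 × 10^-25 s

Virtual particles with higher borrowed energy exist for shorter times.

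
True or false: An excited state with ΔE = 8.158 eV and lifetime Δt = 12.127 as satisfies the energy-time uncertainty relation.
No, it violates the uncertainty relation.

Calculate the product ΔEΔt:
ΔE = 8.158 eV = 1.307e-18 J
ΔEΔt = (1.307e-18 J) × (1.213e-17 s)
ΔEΔt = 1.585e-35 J·s

Compare to the minimum allowed value ℏ/2:
ℏ/2 = 5.273e-35 J·s

Since ΔEΔt = 1.585e-35 J·s < 5.273e-35 J·s = ℏ/2,
this violates the uncertainty relation.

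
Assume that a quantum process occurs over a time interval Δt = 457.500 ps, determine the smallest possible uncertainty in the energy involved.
719.357 neV

Using the energy-time uncertainty principle:
ΔEΔt ≥ ℏ/2

The minimum uncertainty in energy is:
ΔE_min = ℏ/(2Δt)
ΔE_min = (1.055e-34 J·s) / (2 × 4.575e-10 s)
ΔE_min = 1.153e-25 J = 719.357 neV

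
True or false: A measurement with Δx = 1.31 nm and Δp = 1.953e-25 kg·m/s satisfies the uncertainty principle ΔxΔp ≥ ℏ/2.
Yes, it satisfies the uncertainty principle.

Calculate the product ΔxΔp:
ΔxΔp = (1.310e-09 m) × (1.953e-25 kg·m/s)
ΔxΔp = 2.558e-34 J·s

Compare to the minimum allowed value ℏ/2:
ℏ/2 = 5.273e-35 J·s

Since ΔxΔp = 2.558e-34 J·s ≥ 5.273e-35 J·s = ℏ/2,
the measurement satisfies the uncertainty principle.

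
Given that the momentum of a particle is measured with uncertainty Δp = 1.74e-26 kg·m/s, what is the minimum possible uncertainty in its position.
3.030 nm

Using the Heisenberg uncertainty principle:
ΔxΔp ≥ ℏ/2

The minimum uncertainty in position is:
Δx_min = ℏ/(2Δp)
Δx_min = (1.055e-34 J·s) / (2 × 1.740e-26 kg·m/s)
Δx_min = 3.030e-09 m = 3.030 nm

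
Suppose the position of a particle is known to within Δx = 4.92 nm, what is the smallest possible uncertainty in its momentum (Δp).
1.072 × 10^-26 kg·m/s

Using the Heisenberg uncertainty principle:
ΔxΔp ≥ ℏ/2

The minimum uncertainty in momentum is:
Δp_min = ℏ/(2Δx)
Δp_min = (1.055e-34 J·s) / (2 × 4.920e-09 m)
Δp_min = 1.072e-26 kg·m/s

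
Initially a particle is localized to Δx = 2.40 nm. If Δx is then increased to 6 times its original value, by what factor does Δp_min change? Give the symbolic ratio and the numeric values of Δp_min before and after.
Original Δp_min = 2.197 × 10^-26 kg·m/s; new Δp'_min = 3.662 × 10^-27 kg·m/s; ratio Δp'_min/Δp_min = 1/6.

From the uncertainty principle ΔxΔp ≥ ℏ/2, the minimum momentum uncertainty is Δp_min = ℏ/(2Δx).

Original (Δx = 2.40 nm = 2.400e-09 m):
Δp_min = (1.055e-34 J·s)/(2 × 2.400e-09 m) = 2.197e-26 kg·m/s

When Δx → 6Δx:
Δp'_min = ℏ/(2 × 6Δx) = (1/6) × ℏ/(2Δx) = (1/6) × Δp_min
Δp'_min = 1/6 × 2.197e-26 kg·m/s = 3.662e-27 kg·m/s

Since Δp_min ∝ 1/Δx, when Δx is increased to 6 times its original value, Δp_min decreases to 1/6 of its original value.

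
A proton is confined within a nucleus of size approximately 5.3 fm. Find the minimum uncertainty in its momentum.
9.949 × 10^-21 kg·m/s

Using the Heisenberg uncertainty principle:
ΔxΔp ≥ ℏ/2

With Δx ≈ L = 5.300e-15 m (the confinement size):
Δp_min = ℏ/(2Δx)
Δp_min = (1.055e-34 J·s) / (2 × 5.300e-15 m)
Δp_min = 9.949e-21 kg·m/s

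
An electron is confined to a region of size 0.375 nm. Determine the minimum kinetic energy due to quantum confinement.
67.733 meV

Using the uncertainty principle:

1. Position uncertainty: Δx ≈ 3.750e-10 m
2. Minimum momentum uncertainty: Δp = ℏ/(2Δx) = 1.406e-25 kg·m/s
3. Minimum kinetic energy:
   KE = (Δp)²/(2m) = (1.406e-25)²/(2 × 9.109e-31 kg)
   KE = 1.085e-20 J = 67.733 meV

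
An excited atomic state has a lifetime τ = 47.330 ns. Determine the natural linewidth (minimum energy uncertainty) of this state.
6.953 neV

Using the energy-time uncertainty principle:
ΔEΔt ≥ ℏ/2

The lifetime τ represents the time uncertainty Δt.
The natural linewidth (minimum energy uncertainty) is:

ΔE = ℏ/(2τ)
ΔE = (1.055e-34 J·s) / (2 × 4.733e-08 s)
ΔE = 1.114e-27 J = 6.953 neV

This natural linewidth limits the precision of spectroscopic measurements.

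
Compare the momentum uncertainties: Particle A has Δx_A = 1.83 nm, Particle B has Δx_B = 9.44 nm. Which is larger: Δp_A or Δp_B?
Particle A has the larger minimum momentum uncertainty, by a factor of 5.16.

For each particle, the minimum momentum uncertainty is Δp_min = ℏ/(2Δx):

Particle A: Δp_A = ℏ/(2×1.830e-09 m) = 2.881e-26 kg·m/s
Particle B: Δp_B = ℏ/(2×9.440e-09 m) = 5.586e-27 kg·m/s

Ratio: Δp_A/Δp_B = 5.16

Since Δp_min ∝ 1/Δx, the particle with smaller position uncertainty (A) has larger momentum uncertainty.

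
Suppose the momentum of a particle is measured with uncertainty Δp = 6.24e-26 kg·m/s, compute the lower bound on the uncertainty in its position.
845.009 pm

Using the Heisenberg uncertainty principle:
ΔxΔp ≥ ℏ/2

The minimum uncertainty in position is:
Δx_min = ℏ/(2Δp)
Δx_min = (1.055e-34 J·s) / (2 × 6.240e-26 kg·m/s)
Δx_min = 8.450e-10 m = 845.009 pm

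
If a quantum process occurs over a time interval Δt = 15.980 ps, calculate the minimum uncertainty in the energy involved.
20.595 μeV

Using the energy-time uncertainty principle:
ΔEΔt ≥ ℏ/2

The minimum uncertainty in energy is:
ΔE_min = ℏ/(2Δt)
ΔE_min = (1.055e-34 J·s) / (2 × 1.598e-11 s)
ΔE_min = 3.300e-24 J = 20.595 μeV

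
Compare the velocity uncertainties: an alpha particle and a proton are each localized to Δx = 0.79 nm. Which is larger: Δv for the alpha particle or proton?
The proton has the larger minimum velocity uncertainty, by a ratio of 4.0.

For both particles, Δp_min = ℏ/(2Δx) = 6.675e-26 kg·m/s (same for both).

The velocity uncertainty is Δv = Δp/m:
- alpha particle: Δv = 6.675e-26 / 6.645e-27 = 1.004e+01 m/s = 10.045 m/s
- proton: Δv = 6.675e-26 / 1.673e-27 = 3.990e+01 m/s = 39.904 m/s

Ratio: 3.990e+01 / 1.004e+01 = 4.0

The lighter particle has larger velocity uncertainty because Δv ∝ 1/m.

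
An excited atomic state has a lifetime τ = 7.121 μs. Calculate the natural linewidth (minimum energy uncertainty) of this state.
46.216 peV

Using the energy-time uncertainty principle:
ΔEΔt ≥ ℏ/2

The lifetime τ represents the time uncertainty Δt.
The natural linewidth (minimum energy uncertainty) is:

ΔE = ℏ/(2τ)
ΔE = (1.055e-34 J·s) / (2 × 7.121e-06 s)
ΔE = 7.405e-30 J = 46.216 peV

This natural linewidth limits the precision of spectroscopic measurements.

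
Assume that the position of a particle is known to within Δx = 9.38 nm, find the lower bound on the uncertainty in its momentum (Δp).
5.621 × 10^-27 kg·m/s

Using the Heisenberg uncertainty principle:
ΔxΔp ≥ ℏ/2

The minimum uncertainty in momentum is:
Δp_min = ℏ/(2Δx)
Δp_min = (1.055e-34 J·s) / (2 × 9.380e-09 m)
Δp_min = 5.621e-27 kg·m/s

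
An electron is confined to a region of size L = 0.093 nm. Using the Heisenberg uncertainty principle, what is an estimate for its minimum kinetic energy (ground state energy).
1.101 eV

Using the uncertainty principle to estimate ground state energy:

1. The position uncertainty is approximately the confinement size:
   Δx ≈ L = 9.300e-11 m

2. From ΔxΔp ≥ ℏ/2, the minimum momentum uncertainty is:
   Δp ≈ ℏ/(2L) = 5.670e-25 kg·m/s

3. The kinetic energy is approximately:
   KE ≈ (Δp)²/(2m) = (5.670e-25)²/(2 × 9.109e-31 kg)
   KE ≈ 1.764e-19 J = 1.101 eV

This is an order-of-magnitude estimate of the ground state energy.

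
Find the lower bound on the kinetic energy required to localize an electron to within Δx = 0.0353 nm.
7.644 eV

Localizing a particle requires giving it sufficient momentum uncertainty:

1. From uncertainty principle: Δp ≥ ℏ/(2Δx)
   Δp_min = (1.055e-34 J·s) / (2 × 3.530e-11 m)
   Δp_min = 1.494e-24 kg·m/s

2. This momentum uncertainty corresponds to kinetic energy:
   KE ≈ (Δp)²/(2m) = (1.494e-24)²/(2 × 9.109e-31 kg)
   KE = 1.225e-18 J = 7.644 eV

Tighter localization requires more energy.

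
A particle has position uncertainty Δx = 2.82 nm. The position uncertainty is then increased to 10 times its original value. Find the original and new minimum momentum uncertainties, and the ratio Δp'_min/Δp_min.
Original Δp_min = 1.870 × 10^-26 kg·m/s; new Δp'_min = 1.870 × 10^-27 kg·m/s; ratio Δp'_min/Δp_min = 1/10.

From the uncertainty principle ΔxΔp ≥ ℏ/2, the minimum momentum uncertainty is Δp_min = ℏ/(2Δx).

Original (Δx = 2.82 nm = 2.820e-09 m):
Δp_min = (1.055e-34 J·s)/(2 × 2.820e-09 m) = 1.870e-26 kg·m/s

When Δx → 10Δx:
Δp'_min = ℏ/(2 × 10Δx) = (1/10) × ℏ/(2Δx) = (1/10) × Δp_min
Δp'_min = 1/10 × 1.870e-26 kg·m/s = 1.870e-27 kg·m/s

Since Δp_min ∝ 1/Δx, when Δx is increased to 10 times its original value, Δp_min decreases to 1/10 of its original value.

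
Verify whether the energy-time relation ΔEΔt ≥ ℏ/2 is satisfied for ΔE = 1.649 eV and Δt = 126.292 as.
No, it violates the uncertainty relation.

Calculate the product ΔEΔt:
ΔE = 1.649 eV = 2.642e-19 J
ΔEΔt = (2.642e-19 J) × (1.263e-16 s)
ΔEΔt = 3.337e-35 J·s

Compare to the minimum allowed value ℏ/2:
ℏ/2 = 5.273e-35 J·s

Since ΔEΔt = 3.337e-35 J·s < 5.273e-35 J·s = ℏ/2,
this violates the uncertainty relation.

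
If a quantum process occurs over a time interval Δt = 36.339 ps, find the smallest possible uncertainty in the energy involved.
9.057 μeV

Using the energy-time uncertainty principle:
ΔEΔt ≥ ℏ/2

The minimum uncertainty in energy is:
ΔE_min = ℏ/(2Δt)
ΔE_min = (1.055e-34 J·s) / (2 × 3.634e-11 s)
ΔE_min = 1.451e-24 J = 9.057 μeV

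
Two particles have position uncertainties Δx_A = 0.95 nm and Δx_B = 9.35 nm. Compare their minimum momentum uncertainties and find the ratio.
Particle A has the larger minimum momentum uncertainty, by a factor of 9.84.

For each particle, the minimum momentum uncertainty is Δp_min = ℏ/(2Δx):

Particle A: Δp_A = ℏ/(2×9.500e-10 m) = 5.550e-26 kg·m/s
Particle B: Δp_B = ℏ/(2×9.350e-09 m) = 5.639e-27 kg·m/s

Ratio: Δp_A/Δp_B = 9.84

Since Δp_min ∝ 1/Δx, the particle with smaller position uncertainty (A) has larger momentum uncertainty.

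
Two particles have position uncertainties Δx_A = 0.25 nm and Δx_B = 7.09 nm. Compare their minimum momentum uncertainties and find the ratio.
Particle A has the larger minimum momentum uncertainty, by a factor of 28.36.

For each particle, the minimum momentum uncertainty is Δp_min = ℏ/(2Δx):

Particle A: Δp_A = ℏ/(2×2.500e-10 m) = 2.109e-25 kg·m/s
Particle B: Δp_B = ℏ/(2×7.090e-09 m) = 7.437e-27 kg·m/s

Ratio: Δp_A/Δp_B = 28.36

Since Δp_min ∝ 1/Δx, the particle with smaller position uncertainty (A) has larger momentum uncertainty.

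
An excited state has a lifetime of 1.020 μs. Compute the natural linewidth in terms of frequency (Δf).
78.017 kHz

Using the energy-time uncertainty principle and E = hf:
ΔEΔt ≥ ℏ/2
hΔf·Δt ≥ ℏ/2

The minimum frequency uncertainty is:
Δf = ℏ/(2hτ) = 1/(4πτ)
Δf = 1/(4π × 1.020e-06 s)
Δf = 7.802e+04 Hz = 78.017 kHz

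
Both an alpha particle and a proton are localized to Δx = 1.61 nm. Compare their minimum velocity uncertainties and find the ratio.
The proton has the larger minimum velocity uncertainty, by a ratio of 4.0.

For both particles, Δp_min = ℏ/(2Δx) = 3.275e-26 kg·m/s (same for both).

The velocity uncertainty is Δv = Δp/m:
- alpha particle: Δv = 3.275e-26 / 6.645e-27 = 4.929e+00 m/s = 4.929 m/s
- proton: Δv = 3.275e-26 / 1.673e-27 = 1.958e+01 m/s = 19.580 m/s

Ratio: 1.958e+01 / 4.929e+00 = 4.0

The lighter particle has larger velocity uncertainty because Δv ∝ 1/m.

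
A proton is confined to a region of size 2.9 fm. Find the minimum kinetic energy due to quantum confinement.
616.820 keV

Using the uncertainty principle:

1. Position uncertainty: Δx ≈ 2.900e-15 m
2. Minimum momentum uncertainty: Δp = ℏ/(2Δx) = 1.818e-20 kg·m/s
3. Minimum kinetic energy:
   KE = (Δp)²/(2m) = (1.818e-20)²/(2 × 1.673e-27 kg)
   KE = 9.883e-14 J = 616.820 keV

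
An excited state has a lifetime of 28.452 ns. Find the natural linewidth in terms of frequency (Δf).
2.797 MHz

Using the energy-time uncertainty principle and E = hf:
ΔEΔt ≥ ℏ/2
hΔf·Δt ≥ ℏ/2

The minimum frequency uncertainty is:
Δf = ℏ/(2hτ) = 1/(4πτ)
Δf = 1/(4π × 2.845e-08 s)
Δf = 2.797e+06 Hz = 2.797 MHz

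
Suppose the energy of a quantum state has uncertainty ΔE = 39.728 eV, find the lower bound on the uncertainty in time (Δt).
8.284 as

Using the energy-time uncertainty principle:
ΔEΔt ≥ ℏ/2

The minimum uncertainty in time is:
Δt_min = ℏ/(2ΔE)
Δt_min = (1.055e-34 J·s) / (2 × 6.365e-18 J)
Δt_min = 8.284e-18 s = 8.284 as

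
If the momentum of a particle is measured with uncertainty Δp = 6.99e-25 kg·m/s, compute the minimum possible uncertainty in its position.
75.434 pm

Using the Heisenberg uncertainty principle:
ΔxΔp ≥ ℏ/2

The minimum uncertainty in position is:
Δx_min = ℏ/(2Δp)
Δx_min = (1.055e-34 J·s) / (2 × 6.990e-25 kg·m/s)
Δx_min = 7.543e-11 m = 75.434 pm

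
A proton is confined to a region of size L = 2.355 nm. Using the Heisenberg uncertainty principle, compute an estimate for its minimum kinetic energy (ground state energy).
935.346 neV

Using the uncertainty principle to estimate ground state energy:

1. The position uncertainty is approximately the confinement size:
   Δx ≈ L = 2.355e-09 m

2. From ΔxΔp ≥ ℏ/2, the minimum momentum uncertainty is:
   Δp ≈ ℏ/(2L) = 2.239e-26 kg·m/s

3. The kinetic energy is approximately:
   KE ≈ (Δp)²/(2m) = (2.239e-26)²/(2 × 1.673e-27 kg)
   KE ≈ 1.499e-25 J = 935.346 neV

This is an order-of-magnitude estimate of the ground state energy.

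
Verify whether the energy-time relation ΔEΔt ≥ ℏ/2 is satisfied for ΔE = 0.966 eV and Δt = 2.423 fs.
Yes, it satisfies the uncertainty relation.

Calculate the product ΔEΔt:
ΔE = 0.966 eV = 1.548e-19 J
ΔEΔt = (1.548e-19 J) × (2.423e-15 s)
ΔEΔt = 3.750e-34 J·s

Compare to the minimum allowed value ℏ/2:
ℏ/2 = 5.273e-35 J·s

Since ΔEΔt = 3.750e-34 J·s ≥ 5.273e-35 J·s = ℏ/2,
this satisfies the uncertainty relation.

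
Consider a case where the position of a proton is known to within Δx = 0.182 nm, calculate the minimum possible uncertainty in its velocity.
173.212 m/s

Using the Heisenberg uncertainty principle and Δp = mΔv:
ΔxΔp ≥ ℏ/2
Δx(mΔv) ≥ ℏ/2

The minimum uncertainty in velocity is:
Δv_min = ℏ/(2mΔx)
Δv_min = (1.055e-34 J·s) / (2 × 1.673e-27 kg × 1.820e-10 m)
Δv_min = 1.732e+02 m/s = 173.212 m/s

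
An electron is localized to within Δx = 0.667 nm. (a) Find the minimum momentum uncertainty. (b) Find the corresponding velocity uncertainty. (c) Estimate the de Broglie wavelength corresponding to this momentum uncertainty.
(a) Δp_min = 7.905 × 10^-26 kg·m/s
(b) Δv_min = 86.782 km/s
(c) λ_dB = 8.382 nm

Step-by-step:

(a) From the uncertainty principle:
Δp_min = ℏ/(2Δx) = (1.055e-34 J·s)/(2 × 6.670e-10 m) = 7.905e-26 kg·m/s

(b) The velocity uncertainty:
Δv = Δp/m = (7.905e-26 kg·m/s)/(9.109e-31 kg) = 8.678e+04 m/s = 86.782 km/s

(c) The de Broglie wavelength for this momentum:
λ = h/p = (6.626e-34 J·s)/(7.905e-26 kg·m/s) = 8.382e-09 m = 8.382 nm

Note: The de Broglie wavelength is comparable to the localization size, as expected from wave-particle duality.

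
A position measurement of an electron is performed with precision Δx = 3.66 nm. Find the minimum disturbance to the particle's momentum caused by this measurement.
1.441 × 10^-26 kg·m/s

The uncertainty principle implies that measuring position disturbs momentum:
ΔxΔp ≥ ℏ/2

When we measure position with precision Δx, we necessarily introduce a momentum uncertainty:
Δp ≥ ℏ/(2Δx)
Δp_min = (1.055e-34 J·s) / (2 × 3.660e-09 m)
Δp_min = 1.441e-26 kg·m/s

The more precisely we measure position, the greater the momentum disturbance.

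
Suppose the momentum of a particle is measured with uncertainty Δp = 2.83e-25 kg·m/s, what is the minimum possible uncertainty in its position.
186.320 pm

Using the Heisenberg uncertainty principle:
ΔxΔp ≥ ℏ/2

The minimum uncertainty in position is:
Δx_min = ℏ/(2Δp)
Δx_min = (1.055e-34 J·s) / (2 × 2.830e-25 kg·m/s)
Δx_min = 1.863e-10 m = 186.320 pm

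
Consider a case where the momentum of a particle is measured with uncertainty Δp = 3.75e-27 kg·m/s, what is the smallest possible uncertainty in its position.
14.061 nm

Using the Heisenberg uncertainty principle:
ΔxΔp ≥ ℏ/2

The minimum uncertainty in position is:
Δx_min = ℏ/(2Δp)
Δx_min = (1.055e-34 J·s) / (2 × 3.750e-27 kg·m/s)
Δx_min = 1.406e-08 m = 14.061 nm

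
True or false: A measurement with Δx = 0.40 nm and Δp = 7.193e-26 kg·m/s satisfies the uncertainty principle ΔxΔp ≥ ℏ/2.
No, it violates the uncertainty principle (impossible measurement).

Calculate the product ΔxΔp:
ΔxΔp = (4.000e-10 m) × (7.193e-26 kg·m/s)
ΔxΔp = 2.877e-35 J·s

Compare to the minimum allowed value ℏ/2:
ℏ/2 = 5.273e-35 J·s

Since ΔxΔp = 2.877e-35 J·s < 5.273e-35 J·s = ℏ/2,
the measurement violates the uncertainty principle.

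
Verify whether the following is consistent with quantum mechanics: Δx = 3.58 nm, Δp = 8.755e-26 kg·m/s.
Yes, it satisfies the uncertainty principle.

Calculate the product ΔxΔp:
ΔxΔp = (3.580e-09 m) × (8.755e-26 kg·m/s)
ΔxΔp = 3.134e-34 J·s

Compare to the minimum allowed value ℏ/2:
ℏ/2 = 5.273e-35 J·s

Since ΔxΔp = 3.134e-34 J·s ≥ 5.273e-35 J·s = ℏ/2,
the measurement satisfies the uncertainty principle.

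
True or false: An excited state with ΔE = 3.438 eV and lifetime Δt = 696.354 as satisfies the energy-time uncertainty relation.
Yes, it satisfies the uncertainty relation.

Calculate the product ΔEΔt:
ΔE = 3.438 eV = 5.508e-19 J
ΔEΔt = (5.508e-19 J) × (6.964e-16 s)
ΔEΔt = 3.836e-34 J·s

Compare to the minimum allowed value ℏ/2:
ℏ/2 = 5.273e-35 J·s

Since ΔEΔt = 3.836e-34 J·s ≥ 5.273e-35 J·s = ℏ/2,
this satisfies the uncertainty relation.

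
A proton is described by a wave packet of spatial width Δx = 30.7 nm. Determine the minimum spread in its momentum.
1.718 × 10^-27 kg·m/s

For a wave packet, the spatial width Δx and momentum spread Δp are related by the uncertainty principle:
ΔxΔp ≥ ℏ/2

The minimum momentum spread is:
Δp_min = ℏ/(2Δx)
Δp_min = (1.055e-34 J·s) / (2 × 3.070e-08 m)
Δp_min = 1.718e-27 kg·m/s

A wave packet cannot have both a well-defined position and well-defined momentum.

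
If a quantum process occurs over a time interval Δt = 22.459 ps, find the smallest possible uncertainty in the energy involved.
14.654 μeV

Using the energy-time uncertainty principle:
ΔEΔt ≥ ℏ/2

The minimum uncertainty in energy is:
ΔE_min = ℏ/(2Δt)
ΔE_min = (1.055e-34 J·s) / (2 × 2.246e-11 s)
ΔE_min = 2.348e-24 J = 14.654 μeV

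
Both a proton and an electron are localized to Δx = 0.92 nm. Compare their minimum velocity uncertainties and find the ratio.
The electron has the larger minimum velocity uncertainty, by a ratio of 1836.2.

For both particles, Δp_min = ℏ/(2Δx) = 5.731e-26 kg·m/s (same for both).

The velocity uncertainty is Δv = Δp/m:
- proton: Δv = 5.731e-26 / 1.673e-27 = 3.427e+01 m/s = 34.266 m/s
- electron: Δv = 5.731e-26 / 9.109e-31 = 6.292e+04 m/s = 62.917 km/s

Ratio: 6.292e+04 / 3.427e+01 = 1836.2

The lighter particle has larger velocity uncertainty because Δv ∝ 1/m.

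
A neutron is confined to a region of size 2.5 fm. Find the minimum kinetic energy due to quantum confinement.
828.850 keV

Using the uncertainty principle:

1. Position uncertainty: Δx ≈ 2.500e-15 m
2. Minimum momentum uncertainty: Δp = ℏ/(2Δx) = 2.109e-20 kg·m/s
3. Minimum kinetic energy:
   KE = (Δp)²/(2m) = (2.109e-20)²/(2 × 1.675e-27 kg)
   KE = 1.328e-13 J = 828.850 keV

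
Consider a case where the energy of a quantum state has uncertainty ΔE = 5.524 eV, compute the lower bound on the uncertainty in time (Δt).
59.577 as

Using the energy-time uncertainty principle:
ΔEΔt ≥ ℏ/2

The minimum uncertainty in time is:
Δt_min = ℏ/(2ΔE)
Δt_min = (1.055e-34 J·s) / (2 × 8.850e-19 J)
Δt_min = 5.958e-17 s = 59.577 as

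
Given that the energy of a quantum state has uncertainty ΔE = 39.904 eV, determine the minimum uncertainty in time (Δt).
8.247 as

Using the energy-time uncertainty principle:
ΔEΔt ≥ ℏ/2

The minimum uncertainty in time is:
Δt_min = ℏ/(2ΔE)
Δt_min = (1.055e-34 J·s) / (2 × 6.393e-18 J)
Δt_min = 8.247e-18 s = 8.247 as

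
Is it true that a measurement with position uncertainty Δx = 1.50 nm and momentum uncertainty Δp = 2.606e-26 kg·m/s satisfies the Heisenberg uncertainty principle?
No, it violates the uncertainty principle (impossible measurement).

Calculate the product ΔxΔp:
ΔxΔp = (1.500e-09 m) × (2.606e-26 kg·m/s)
ΔxΔp = 3.909e-35 J·s

Compare to the minimum allowed value ℏ/2:
ℏ/2 = 5.273e-35 J·s

Since ΔxΔp = 3.909e-35 J·s < 5.273e-35 J·s = ℏ/2,
the measurement violates the uncertainty principle.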